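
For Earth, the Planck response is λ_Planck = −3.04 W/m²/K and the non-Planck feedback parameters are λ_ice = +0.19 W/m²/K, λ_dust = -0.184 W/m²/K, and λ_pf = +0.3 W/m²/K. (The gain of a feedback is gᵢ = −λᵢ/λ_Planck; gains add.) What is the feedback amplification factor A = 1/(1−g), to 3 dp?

Convert to gains: g_ice = 0.19/3.04 = 0.0625; g_dust = -0.184/3.04 = -0.06053; g_pf = 0.3/3.04 = 0.09868.
Total gain g = 0.10065.
A = 1/(1 − 0.10065) = 1.112.

1.112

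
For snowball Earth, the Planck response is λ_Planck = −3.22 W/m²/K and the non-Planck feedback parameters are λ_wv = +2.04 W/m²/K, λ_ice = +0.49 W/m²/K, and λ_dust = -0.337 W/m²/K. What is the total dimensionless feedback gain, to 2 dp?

Convert to gains: g_wv = 2.04/3.22 = 0.6335; g_ice = 0.49/3.22 = 0.1522; g_dust = -0.337/3.22 = -0.1047.
Total gain g = 0.681.

0.68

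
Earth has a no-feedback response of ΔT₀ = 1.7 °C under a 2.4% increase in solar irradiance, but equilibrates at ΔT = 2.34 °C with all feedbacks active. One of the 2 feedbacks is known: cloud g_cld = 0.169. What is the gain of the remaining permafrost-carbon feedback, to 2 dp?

0.10

Amplification A = ΔT/ΔT₀ = 2.34/1.7 = 1.376.
Total gain g = 1 − 1/A = 1 − 1/1.376 = 0.2733.
The known gain is 0.169.
g_pf = 0.2733 − 0.169 = 0.10.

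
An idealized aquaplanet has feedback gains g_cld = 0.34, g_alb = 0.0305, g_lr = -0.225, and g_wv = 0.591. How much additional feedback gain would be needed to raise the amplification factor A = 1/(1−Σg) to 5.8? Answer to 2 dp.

0.09

Current total gain = 0.7365.
Target gain for A = 5.8: g* = 1 − 1/5.8 = 0.8276.
Additional gain needed = 0.8276 − 0.7365 = 0.09.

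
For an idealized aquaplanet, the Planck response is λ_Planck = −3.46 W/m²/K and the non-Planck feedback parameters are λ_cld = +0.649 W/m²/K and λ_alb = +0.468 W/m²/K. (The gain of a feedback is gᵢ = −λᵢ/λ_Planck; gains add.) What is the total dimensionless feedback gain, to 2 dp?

0.32

Convert to gains: g_cld = 0.649/3.46 = 0.1876; g_alb = 0.468/3.46 = 0.1353.
Total gain g = 0.3229.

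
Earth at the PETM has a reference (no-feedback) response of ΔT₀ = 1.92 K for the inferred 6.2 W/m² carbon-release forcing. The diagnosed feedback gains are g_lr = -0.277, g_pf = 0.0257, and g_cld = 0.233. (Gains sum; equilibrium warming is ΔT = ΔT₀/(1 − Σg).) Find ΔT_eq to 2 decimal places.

1.89 K

Total gain g = -0.277 + 0.0257 + 0.233 = -0.0183.
Amplification A = 1/(1 + 0.0183) = 0.982.
ΔT = 1.92 × 0.982 = 1.89 K.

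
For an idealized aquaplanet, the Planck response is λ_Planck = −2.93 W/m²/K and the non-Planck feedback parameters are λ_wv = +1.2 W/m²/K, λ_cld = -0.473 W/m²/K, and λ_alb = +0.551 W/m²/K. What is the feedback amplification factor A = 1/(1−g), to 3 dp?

1.774

Convert to gains: g_wv = 1.2/2.93 = 0.4096; g_cld = -0.473/2.93 = -0.1614; g_alb = 0.551/2.93 = 0.1881.
Total gain g = 0.4363.
A = 1/(1 − 0.4363) = 1.774.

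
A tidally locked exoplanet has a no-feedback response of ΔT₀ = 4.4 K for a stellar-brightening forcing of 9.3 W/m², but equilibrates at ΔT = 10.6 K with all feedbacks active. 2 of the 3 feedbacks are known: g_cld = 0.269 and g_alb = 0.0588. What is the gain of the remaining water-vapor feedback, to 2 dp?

Amplification A = ΔT/ΔT₀ = 10.6/4.4 = 2.409.
Total gain g = 1 − 1/A = 1 − 1/2.409 = 0.5849.
Known gains sum to 0.269 + 0.0588 = 0.3278.
g_wv = 0.5849 − 0.3278 = 0.26.

0.26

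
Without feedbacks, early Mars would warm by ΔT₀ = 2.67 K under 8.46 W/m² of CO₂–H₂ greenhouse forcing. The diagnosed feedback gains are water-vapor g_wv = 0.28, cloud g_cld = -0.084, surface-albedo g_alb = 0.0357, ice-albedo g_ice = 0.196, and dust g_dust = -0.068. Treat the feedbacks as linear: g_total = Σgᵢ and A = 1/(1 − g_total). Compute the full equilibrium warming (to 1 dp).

Total gain g = 0.28 − 0.084 + 0.0357 + 0.196 − 0.068 = 0.3597.
Amplification A = 1/(1 − 0.3597) = 1.562.
ΔT = 2.67 × 1.562 = 4.2 K.

4.2 K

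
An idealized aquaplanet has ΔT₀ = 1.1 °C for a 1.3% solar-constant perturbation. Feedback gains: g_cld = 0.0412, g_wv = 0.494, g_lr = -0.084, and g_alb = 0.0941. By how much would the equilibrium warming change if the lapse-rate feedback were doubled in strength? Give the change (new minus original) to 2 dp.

-0.38 °C

Original: g = 0.5453, ΔT = 1.1/(1−0.5453) = 2.4192 °C.
With doubled lapse-rate: g' = 0.4613, ΔT' = 1.1/(1−0.4613) = 2.0420 °C.
Change = 2.0420 − 2.4192 = -0.38 °C.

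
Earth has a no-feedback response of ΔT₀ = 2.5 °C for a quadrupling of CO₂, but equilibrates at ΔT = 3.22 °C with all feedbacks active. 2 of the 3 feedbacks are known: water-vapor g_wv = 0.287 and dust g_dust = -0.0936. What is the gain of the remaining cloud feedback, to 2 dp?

0.03

Amplification A = ΔT/ΔT₀ = 3.22/2.5 = 1.288.
Total gain g = 1 − 1/A = 1 − 1/1.288 = 0.2236.
Known gains sum to 0.287 − 0.0936 = 0.1934.
g_cld = 0.2236 − 0.1934 = 0.03.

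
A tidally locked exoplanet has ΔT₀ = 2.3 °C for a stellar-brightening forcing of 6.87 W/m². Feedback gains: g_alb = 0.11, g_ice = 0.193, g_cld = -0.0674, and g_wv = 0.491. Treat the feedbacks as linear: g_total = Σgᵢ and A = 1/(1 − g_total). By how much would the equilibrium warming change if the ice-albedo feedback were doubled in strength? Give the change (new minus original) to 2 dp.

20.19 °C

Original: g = 0.7266, ΔT = 2.3/(1−0.7266) = 8.4126 °C.
With doubled ice-albedo: g' = 0.9196, ΔT' = 2.3/(1−0.9196) = 28.6070 °C.
Change = 28.6070 − 8.4126 = 20.19 °C.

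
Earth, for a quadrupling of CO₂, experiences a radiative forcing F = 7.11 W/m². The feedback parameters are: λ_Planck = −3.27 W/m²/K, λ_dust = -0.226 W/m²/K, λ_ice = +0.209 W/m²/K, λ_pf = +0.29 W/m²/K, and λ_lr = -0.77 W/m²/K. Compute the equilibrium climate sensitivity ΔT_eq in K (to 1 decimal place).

1.9 K

Net feedback parameter λ = (−3.27) + (-0.226) + (+0.209) + (+0.29) + (-0.77) = -3.767 W/m²/K.
ΔT = −F/λ = −7.11/(-3.767) = 1.9 K.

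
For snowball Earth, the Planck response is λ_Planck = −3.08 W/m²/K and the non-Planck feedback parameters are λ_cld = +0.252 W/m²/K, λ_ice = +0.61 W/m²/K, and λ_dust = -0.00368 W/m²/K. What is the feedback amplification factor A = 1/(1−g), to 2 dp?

Convert to gains: g_cld = 0.252/3.08 = 0.08182; g_ice = 0.61/3.08 = 0.1981; g_dust = -0.00368/3.08 = -0.001195.
Total gain g = 0.278725.
A = 1/(1 − 0.278725) = 1.39.

1.39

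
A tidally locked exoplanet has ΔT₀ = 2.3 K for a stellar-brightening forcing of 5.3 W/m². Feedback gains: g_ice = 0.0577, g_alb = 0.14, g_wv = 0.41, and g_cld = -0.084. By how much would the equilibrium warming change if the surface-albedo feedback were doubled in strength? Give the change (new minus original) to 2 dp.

2.01 K

Original: g = 0.5237, ΔT = 2.3/(1−0.5237) = 4.8289 K.
With doubled surface-albedo: g' = 0.6637, ΔT' = 2.3/(1−0.6637) = 6.8391 K.
Change = 6.8391 − 4.8289 = 2.01 K.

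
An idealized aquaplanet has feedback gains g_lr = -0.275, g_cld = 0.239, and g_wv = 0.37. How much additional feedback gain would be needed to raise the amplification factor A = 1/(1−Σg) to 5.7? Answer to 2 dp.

Current total gain = 0.334.
Target gain for A = 5.7: g* = 1 − 1/5.7 = 0.8246.
Additional gain needed = 0.8246 − 0.334 = 0.49.

0.49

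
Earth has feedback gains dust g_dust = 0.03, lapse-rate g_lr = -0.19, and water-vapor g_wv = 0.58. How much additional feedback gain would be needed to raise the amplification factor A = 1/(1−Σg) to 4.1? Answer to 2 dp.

Current total gain = 0.42.
Target gain for A = 4.1: g* = 1 − 1/4.1 = 0.7561.
Additional gain needed = 0.7561 − 0.42 = 0.34.

0.34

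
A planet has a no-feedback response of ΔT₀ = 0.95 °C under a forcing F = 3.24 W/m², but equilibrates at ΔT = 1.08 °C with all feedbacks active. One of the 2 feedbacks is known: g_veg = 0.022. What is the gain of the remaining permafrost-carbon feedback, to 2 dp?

Amplification A = ΔT/ΔT₀ = 1.08/0.95 = 1.137.
Total gain g = 1 − 1/A = 1 − 1/1.137 = 0.1205.
The known gain is 0.022.
g_pf = 0.1205 − 0.022 = 0.10.

0.10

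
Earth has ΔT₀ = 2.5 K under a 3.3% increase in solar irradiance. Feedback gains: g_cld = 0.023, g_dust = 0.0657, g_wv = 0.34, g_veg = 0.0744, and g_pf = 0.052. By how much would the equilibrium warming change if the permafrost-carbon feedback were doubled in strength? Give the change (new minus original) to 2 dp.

0.74 K

Original: g = 0.5551, ΔT = 2.5/(1−0.5551) = 5.6192 K.
With doubled permafrost-carbon: g' = 0.6071, ΔT' = 2.5/(1−0.6071) = 6.3629 K.
Change = 6.3629 − 5.6192 = 0.74 K.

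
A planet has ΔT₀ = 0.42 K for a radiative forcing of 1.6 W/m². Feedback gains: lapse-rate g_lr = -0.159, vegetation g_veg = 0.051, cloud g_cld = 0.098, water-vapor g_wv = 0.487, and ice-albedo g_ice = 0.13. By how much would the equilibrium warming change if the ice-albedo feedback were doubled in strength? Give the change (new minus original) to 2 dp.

0.53 K

Original: g = 0.607, ΔT = 0.42/(1−0.607) = 1.0687 K.
With doubled ice-albedo: g' = 0.737, ΔT' = 0.42/(1−0.737) = 1.5970 K.
Change = 1.5970 − 1.0687 = 0.53 K.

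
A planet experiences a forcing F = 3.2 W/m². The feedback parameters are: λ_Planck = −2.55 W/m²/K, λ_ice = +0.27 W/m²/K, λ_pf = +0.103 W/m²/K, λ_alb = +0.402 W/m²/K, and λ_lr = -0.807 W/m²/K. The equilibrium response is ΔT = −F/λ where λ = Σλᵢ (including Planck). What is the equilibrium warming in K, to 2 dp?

Net feedback parameter λ = (−2.55) + (+0.27) + (+0.103) + (+0.402) + (-0.807) = -2.582 W/m²/K.
ΔT = −F/λ = −3.2/(-2.582) = 1.24 K.

1.24 K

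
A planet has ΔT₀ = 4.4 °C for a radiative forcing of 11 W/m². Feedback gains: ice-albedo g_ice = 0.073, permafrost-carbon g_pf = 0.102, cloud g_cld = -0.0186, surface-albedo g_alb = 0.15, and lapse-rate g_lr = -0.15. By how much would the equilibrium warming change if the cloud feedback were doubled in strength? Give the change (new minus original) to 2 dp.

-0.11 °C

Original: g = 0.1564, ΔT = 4.4/(1−0.1564) = 5.2157 °C.
With doubled cloud: g' = 0.1378, ΔT' = 4.4/(1−0.1378) = 5.1032 °C.
Change = 5.1032 − 5.2157 = -0.11 °C.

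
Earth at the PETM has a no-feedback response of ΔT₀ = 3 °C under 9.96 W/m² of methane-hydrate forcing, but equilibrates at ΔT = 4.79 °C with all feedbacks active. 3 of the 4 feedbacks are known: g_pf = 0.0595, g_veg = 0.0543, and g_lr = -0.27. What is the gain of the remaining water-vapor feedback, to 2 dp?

Amplification A = ΔT/ΔT₀ = 4.79/3 = 1.597.
Total gain g = 1 − 1/A = 1 − 1/1.597 = 0.3738.
Known gains sum to 0.0595 + 0.0543 − 0.27 = -0.1562.
g_wv = 0.3738 + 0.1562 = 0.53.

0.53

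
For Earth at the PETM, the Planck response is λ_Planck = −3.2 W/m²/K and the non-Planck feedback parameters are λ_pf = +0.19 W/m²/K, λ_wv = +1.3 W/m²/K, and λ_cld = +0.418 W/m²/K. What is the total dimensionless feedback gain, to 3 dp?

0.596

Convert to gains: g_pf = 0.19/3.2 = 0.05937; g_wv = 1.3/3.2 = 0.4062; g_cld = 0.418/3.2 = 0.1306.
Total gain g = 0.59617.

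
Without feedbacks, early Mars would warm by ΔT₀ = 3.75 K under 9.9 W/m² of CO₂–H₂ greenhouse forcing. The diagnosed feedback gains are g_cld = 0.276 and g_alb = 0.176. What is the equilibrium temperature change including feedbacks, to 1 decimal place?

6.8 K

Total gain g = 0.276 + 0.176 = 0.452.
Amplification A = 1/(1 − 0.452) = 1.825.
ΔT = 3.75 × 1.825 = 6.8 K.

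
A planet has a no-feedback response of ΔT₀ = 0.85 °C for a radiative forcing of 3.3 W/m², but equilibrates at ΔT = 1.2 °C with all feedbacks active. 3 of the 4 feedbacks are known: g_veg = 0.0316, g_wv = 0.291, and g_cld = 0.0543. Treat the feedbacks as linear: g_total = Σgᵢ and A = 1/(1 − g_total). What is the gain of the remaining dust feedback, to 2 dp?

Amplification A = ΔT/ΔT₀ = 1.2/0.85 = 1.412.
Total gain g = 1 − 1/A = 1 − 1/1.412 = 0.2918.
Known gains sum to 0.0316 + 0.291 + 0.0543 = 0.3769.
g_dust = 0.2918 − 0.3769 = -0.09.

-0.09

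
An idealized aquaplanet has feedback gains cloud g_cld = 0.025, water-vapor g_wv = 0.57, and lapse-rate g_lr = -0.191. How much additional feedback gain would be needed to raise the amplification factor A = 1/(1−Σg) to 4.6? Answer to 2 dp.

0.38

Current total gain = 0.404.
Target gain for A = 4.6: g* = 1 − 1/4.6 = 0.7826.
Additional gain needed = 0.7826 − 0.404 = 0.38.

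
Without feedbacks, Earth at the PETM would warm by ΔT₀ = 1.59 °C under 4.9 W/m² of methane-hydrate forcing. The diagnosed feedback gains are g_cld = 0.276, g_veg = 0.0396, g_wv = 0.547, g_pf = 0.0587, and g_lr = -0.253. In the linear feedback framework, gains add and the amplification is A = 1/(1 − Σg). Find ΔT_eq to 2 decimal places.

4.79 °C

Total gain g = 0.276 + 0.0396 + 0.547 + 0.0587 − 0.253 = 0.6683.
Amplification A = 1/(1 − 0.6683) = 3.015.
ΔT = 1.59 × 3.015 = 4.79 °C.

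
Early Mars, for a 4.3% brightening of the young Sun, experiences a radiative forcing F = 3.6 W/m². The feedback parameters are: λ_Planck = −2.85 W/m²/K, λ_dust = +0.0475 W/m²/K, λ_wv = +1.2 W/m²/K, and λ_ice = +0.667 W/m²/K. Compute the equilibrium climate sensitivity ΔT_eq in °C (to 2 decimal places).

3.85 °C

Net feedback parameter λ = (−2.85) + (+0.0475) + (+1.2) + (+0.667) = -0.9355 W/m²/K.
ΔT = −F/λ = −3.6/(-0.9355) = 3.85 °C.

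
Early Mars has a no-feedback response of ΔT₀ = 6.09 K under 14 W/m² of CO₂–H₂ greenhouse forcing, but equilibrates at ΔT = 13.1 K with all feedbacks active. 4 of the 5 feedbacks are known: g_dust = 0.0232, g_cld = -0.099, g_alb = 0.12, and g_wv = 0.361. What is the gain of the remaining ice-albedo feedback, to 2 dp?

Amplification A = ΔT/ΔT₀ = 13.1/6.09 = 2.151.
Total gain g = 1 − 1/A = 1 − 1/2.151 = 0.5351.
Known gains sum to 0.0232 − 0.099 + 0.12 + 0.361 = 0.4052.
g_ice = 0.5351 − 0.4052 = 0.13.

0.13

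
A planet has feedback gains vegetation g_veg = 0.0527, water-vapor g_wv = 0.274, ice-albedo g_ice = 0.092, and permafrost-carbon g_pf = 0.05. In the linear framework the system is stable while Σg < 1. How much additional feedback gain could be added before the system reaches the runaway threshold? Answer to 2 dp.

0.53

Current total gain = 0.0527 + 0.274 + 0.092 + 0.05 = 0.4687.
Margin to runaway = 1 − 0.4687 = 0.53.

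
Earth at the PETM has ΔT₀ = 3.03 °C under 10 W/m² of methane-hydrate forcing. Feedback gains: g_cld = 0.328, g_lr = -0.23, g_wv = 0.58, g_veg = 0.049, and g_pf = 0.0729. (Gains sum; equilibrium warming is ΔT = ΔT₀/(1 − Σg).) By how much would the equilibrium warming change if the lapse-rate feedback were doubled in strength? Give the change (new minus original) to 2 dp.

-8.10 °C

Original: g = 0.7999, ΔT = 3.03/(1−0.7999) = 15.1424 °C.
With doubled lapse-rate: g' = 0.5699, ΔT' = 3.03/(1−0.5699) = 7.0449 °C.
Change = 7.0449 − 15.1424 = -8.10 °C.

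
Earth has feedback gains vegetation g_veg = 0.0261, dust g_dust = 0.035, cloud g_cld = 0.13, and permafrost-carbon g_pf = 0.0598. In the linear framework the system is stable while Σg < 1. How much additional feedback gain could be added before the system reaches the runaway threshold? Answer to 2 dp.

0.75

Current total gain = 0.0261 + 0.035 + 0.13 + 0.0598 = 0.2509.
Margin to runaway = 1 − 0.2509 = 0.75.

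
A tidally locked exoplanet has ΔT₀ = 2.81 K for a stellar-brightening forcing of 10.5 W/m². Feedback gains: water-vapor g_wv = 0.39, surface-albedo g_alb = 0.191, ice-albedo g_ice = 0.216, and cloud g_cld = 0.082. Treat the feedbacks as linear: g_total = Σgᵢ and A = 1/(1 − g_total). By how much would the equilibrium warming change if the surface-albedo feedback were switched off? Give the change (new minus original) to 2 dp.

Original: g = 0.879, ΔT = 2.81/(1−0.879) = 23.2231 K.
Without surface-albedo: g' = 0.688, ΔT' = 2.81/(1−0.688) = 9.0064 K.
Change = 9.0064 − 23.2231 = -14.22 K.

-14.22 K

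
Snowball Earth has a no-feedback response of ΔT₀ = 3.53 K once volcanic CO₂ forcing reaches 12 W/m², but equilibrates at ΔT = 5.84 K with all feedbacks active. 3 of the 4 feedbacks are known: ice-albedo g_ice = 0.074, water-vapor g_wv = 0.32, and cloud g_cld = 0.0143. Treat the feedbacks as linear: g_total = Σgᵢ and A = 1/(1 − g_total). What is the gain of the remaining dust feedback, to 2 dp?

-0.01

Amplification A = ΔT/ΔT₀ = 5.84/3.53 = 1.654.
Total gain g = 1 − 1/A = 1 − 1/1.654 = 0.3954.
Known gains sum to 0.074 + 0.32 + 0.0143 = 0.4083.
g_dust = 0.3954 − 0.4083 = -0.01.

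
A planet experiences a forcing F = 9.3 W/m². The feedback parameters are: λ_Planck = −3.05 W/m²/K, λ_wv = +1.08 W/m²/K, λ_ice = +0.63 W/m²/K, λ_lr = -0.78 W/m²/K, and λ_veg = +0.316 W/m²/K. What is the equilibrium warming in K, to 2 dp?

Net feedback parameter λ = (−3.05) + (+1.08) + (+0.63) + (-0.78) + (+0.316) = -1.804 W/m²/K.
ΔT = −F/λ = −9.3/(-1.804) = 5.16 K.

5.16 K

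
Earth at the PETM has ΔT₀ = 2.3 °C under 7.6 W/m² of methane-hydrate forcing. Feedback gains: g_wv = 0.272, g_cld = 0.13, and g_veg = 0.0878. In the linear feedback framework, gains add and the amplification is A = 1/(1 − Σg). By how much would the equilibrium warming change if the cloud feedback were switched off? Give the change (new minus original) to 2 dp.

Original: g = 0.4898, ΔT = 2.3/(1−0.4898) = 4.5080 °C.
Without cloud: g' = 0.3598, ΔT' = 2.3/(1−0.3598) = 3.5926 °C.
Change = 3.5926 − 4.5080 = -0.92 °C.

-0.92 °C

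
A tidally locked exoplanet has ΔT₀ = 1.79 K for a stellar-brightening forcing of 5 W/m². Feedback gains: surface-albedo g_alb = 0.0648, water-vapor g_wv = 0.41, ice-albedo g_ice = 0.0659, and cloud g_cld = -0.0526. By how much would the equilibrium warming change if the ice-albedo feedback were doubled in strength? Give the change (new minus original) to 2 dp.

0.52 K

Original: g = 0.4881, ΔT = 1.79/(1−0.4881) = 3.4968 K.
With doubled ice-albedo: g' = 0.554, ΔT' = 1.79/(1−0.554) = 4.0135 K.
Change = 4.0135 − 3.4968 = 0.52 K.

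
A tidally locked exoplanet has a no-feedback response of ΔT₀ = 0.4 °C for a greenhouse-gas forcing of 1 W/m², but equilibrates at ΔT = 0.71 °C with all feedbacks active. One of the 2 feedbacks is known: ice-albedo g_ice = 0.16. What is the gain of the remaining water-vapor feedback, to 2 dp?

0.28

Amplification A = ΔT/ΔT₀ = 0.71/0.4 = 1.775.
Total gain g = 1 − 1/A = 1 − 1/1.775 = 0.4366.
The known gain is 0.16.
g_wv = 0.4366 − 0.16 = 0.28.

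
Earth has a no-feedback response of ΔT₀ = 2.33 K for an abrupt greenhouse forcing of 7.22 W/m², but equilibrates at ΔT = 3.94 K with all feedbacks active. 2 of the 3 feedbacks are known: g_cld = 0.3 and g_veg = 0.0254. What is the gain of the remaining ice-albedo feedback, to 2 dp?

Amplification A = ΔT/ΔT₀ = 3.94/2.33 = 1.691.
Total gain g = 1 − 1/A = 1 − 1/1.691 = 0.4086.
Known gains sum to 0.3 + 0.0254 = 0.3254.
g_ice = 0.4086 − 0.3254 = 0.08.

0.08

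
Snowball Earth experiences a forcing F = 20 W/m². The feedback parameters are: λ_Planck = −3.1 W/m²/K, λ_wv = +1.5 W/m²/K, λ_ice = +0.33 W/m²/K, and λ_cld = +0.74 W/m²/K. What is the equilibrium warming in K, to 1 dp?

37.7 K

Net feedback parameter λ = (−3.1) + (+1.5) + (+0.33) + (+0.74) = -0.53 W/m²/K.
ΔT = −F/λ = −20/(-0.53) = 37.7 K.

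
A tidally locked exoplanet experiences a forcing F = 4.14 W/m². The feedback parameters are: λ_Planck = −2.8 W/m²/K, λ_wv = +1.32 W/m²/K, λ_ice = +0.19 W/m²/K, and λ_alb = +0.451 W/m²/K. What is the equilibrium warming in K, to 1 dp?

Net feedback parameter λ = (−2.8) + (+1.32) + (+0.19) + (+0.451) = -0.839 W/m²/K.
ΔT = −F/λ = −4.14/(-0.839) = 4.9 K.

4.9 K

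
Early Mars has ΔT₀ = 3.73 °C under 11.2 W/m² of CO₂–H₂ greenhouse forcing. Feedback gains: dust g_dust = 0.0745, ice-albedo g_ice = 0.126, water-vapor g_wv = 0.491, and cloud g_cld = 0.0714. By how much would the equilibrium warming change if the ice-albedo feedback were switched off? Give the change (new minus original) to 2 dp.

-5.46 °C

Original: g = 0.7629, ΔT = 3.73/(1−0.7629) = 15.7318 °C.
Without ice-albedo: g' = 0.6369, ΔT' = 3.73/(1−0.6369) = 10.2727 °C.
Change = 10.2727 − 15.7318 = -5.46 °C.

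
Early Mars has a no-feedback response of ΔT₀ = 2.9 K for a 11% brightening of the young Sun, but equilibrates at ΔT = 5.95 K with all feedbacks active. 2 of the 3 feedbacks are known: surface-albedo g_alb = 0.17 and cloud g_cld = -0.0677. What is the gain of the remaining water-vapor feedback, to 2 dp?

Amplification A = ΔT/ΔT₀ = 5.95/2.9 = 2.052.
Total gain g = 1 − 1/A = 1 − 1/2.052 = 0.5127.
Known gains sum to 0.17 − 0.0677 = 0.1023.
g_wv = 0.5127 − 0.1023 = 0.41.

0.41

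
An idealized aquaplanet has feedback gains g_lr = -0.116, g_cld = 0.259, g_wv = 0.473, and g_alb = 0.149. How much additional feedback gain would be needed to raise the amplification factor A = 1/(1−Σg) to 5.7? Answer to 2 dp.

0.06

Current total gain = 0.765.
Target gain for A = 5.7: g* = 1 − 1/5.7 = 0.8246.
Additional gain needed = 0.8246 − 0.765 = 0.06.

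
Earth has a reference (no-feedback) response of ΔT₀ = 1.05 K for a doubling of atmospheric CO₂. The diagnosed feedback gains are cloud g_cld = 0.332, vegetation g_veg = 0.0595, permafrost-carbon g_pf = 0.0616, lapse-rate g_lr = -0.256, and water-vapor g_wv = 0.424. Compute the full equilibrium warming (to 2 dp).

2.77 K

Total gain g = 0.332 + 0.0595 + 0.0616 − 0.256 + 0.424 = 0.6211.
Amplification A = 1/(1 − 0.6211) = 2.639.
ΔT = 1.05 × 2.639 = 2.77 K.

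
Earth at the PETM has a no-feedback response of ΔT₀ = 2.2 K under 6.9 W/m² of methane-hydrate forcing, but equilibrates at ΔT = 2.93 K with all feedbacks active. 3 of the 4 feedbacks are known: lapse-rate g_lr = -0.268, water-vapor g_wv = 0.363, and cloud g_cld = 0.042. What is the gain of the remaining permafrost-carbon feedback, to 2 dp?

Amplification A = ΔT/ΔT₀ = 2.93/2.2 = 1.332.
Total gain g = 1 − 1/A = 1 − 1/1.332 = 0.2492.
Known gains sum to -0.268 + 0.363 + 0.042 = 0.137.
g_pf = 0.2492 − 0.137 = 0.11.

0.11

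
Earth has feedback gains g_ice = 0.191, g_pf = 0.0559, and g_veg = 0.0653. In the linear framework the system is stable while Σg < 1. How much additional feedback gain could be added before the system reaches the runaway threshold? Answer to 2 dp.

0.69

Current total gain = 0.191 + 0.0559 + 0.0653 = 0.3122.
Margin to runaway = 1 − 0.3122 = 0.69.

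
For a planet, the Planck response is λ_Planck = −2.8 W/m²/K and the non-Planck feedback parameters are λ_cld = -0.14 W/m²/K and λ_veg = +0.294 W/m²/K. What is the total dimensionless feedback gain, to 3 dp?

Convert to gains: g_cld = -0.14/2.8 = -0.05; g_veg = 0.294/2.8 = 0.105.
Total gain g = 0.055.

0.055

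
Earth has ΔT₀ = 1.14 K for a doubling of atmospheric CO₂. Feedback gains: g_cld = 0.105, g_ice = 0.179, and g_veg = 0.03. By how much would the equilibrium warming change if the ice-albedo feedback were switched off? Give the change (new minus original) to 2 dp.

Original: g = 0.314, ΔT = 1.14/(1−0.314) = 1.6618 K.
Without ice-albedo: g' = 0.135, ΔT' = 1.14/(1−0.135) = 1.3179 K.
Change = 1.3179 − 1.6618 = -0.34 K.

-0.34 K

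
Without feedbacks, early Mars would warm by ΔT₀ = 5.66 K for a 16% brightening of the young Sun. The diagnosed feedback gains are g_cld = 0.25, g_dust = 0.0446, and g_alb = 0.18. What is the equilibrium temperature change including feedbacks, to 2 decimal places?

10.77 K

Total gain g = 0.25 + 0.0446 + 0.18 = 0.4746.
Amplification A = 1/(1 − 0.4746) = 1.903.
ΔT = 5.66 × 1.903 = 10.77 K.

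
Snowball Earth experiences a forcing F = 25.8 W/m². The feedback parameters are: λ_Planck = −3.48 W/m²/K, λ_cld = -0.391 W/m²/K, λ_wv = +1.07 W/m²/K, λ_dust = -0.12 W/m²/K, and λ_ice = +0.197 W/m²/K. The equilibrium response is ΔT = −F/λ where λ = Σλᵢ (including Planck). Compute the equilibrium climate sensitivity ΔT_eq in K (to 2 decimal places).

9.47 K

Net feedback parameter λ = (−3.48) + (-0.391) + (+1.07) + (-0.12) + (+0.197) = -2.724 W/m²/K.
ΔT = −F/λ = −25.8/(-2.724) = 9.47 K.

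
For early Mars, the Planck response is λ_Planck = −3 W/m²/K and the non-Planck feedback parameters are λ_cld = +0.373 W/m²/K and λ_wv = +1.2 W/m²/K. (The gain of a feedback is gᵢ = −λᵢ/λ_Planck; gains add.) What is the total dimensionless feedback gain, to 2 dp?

Convert to gains: g_cld = 0.373/3 = 0.1243; g_wv = 1.2/3 = 0.4.
Total gain g = 0.5243.

0.52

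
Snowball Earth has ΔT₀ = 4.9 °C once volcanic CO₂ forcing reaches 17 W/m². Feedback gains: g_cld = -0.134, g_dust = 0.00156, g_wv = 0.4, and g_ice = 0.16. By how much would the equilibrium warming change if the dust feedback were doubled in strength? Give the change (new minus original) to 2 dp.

Original: g = 0.42756, ΔT = 4.9/(1−0.42756) = 8.5598 °C.
With doubled dust: g' = 0.42912, ΔT' = 4.9/(1−0.42912) = 8.5832 °C.
Change = 8.5832 − 8.5598 = 0.02 °C.

0.02 °C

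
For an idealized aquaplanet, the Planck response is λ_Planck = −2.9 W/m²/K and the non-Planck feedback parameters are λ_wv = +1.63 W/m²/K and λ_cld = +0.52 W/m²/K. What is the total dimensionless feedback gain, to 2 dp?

0.74

Convert to gains: g_wv = 1.63/2.9 = 0.5621; g_cld = 0.52/2.9 = 0.1793.
Total gain g = 0.7414.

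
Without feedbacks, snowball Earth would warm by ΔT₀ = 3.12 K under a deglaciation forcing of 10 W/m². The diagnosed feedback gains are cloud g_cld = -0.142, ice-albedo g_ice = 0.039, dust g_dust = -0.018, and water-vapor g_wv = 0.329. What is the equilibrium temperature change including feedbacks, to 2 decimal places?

3.94 K

Total gain g = -0.142 + 0.039 − 0.018 + 0.329 = 0.208.
Amplification A = 1/(1 − 0.208) = 1.263.
ΔT = 3.12 × 1.263 = 3.94 K.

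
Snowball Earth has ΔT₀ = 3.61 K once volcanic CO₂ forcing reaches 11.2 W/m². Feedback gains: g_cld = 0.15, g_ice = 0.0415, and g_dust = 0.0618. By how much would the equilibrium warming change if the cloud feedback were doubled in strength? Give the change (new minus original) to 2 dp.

Original: g = 0.2533, ΔT = 3.61/(1−0.2533) = 4.8346 K.
With doubled cloud: g' = 0.4033, ΔT' = 3.61/(1−0.4033) = 6.0499 K.
Change = 6.0499 − 4.8346 = 1.22 K.

1.22 K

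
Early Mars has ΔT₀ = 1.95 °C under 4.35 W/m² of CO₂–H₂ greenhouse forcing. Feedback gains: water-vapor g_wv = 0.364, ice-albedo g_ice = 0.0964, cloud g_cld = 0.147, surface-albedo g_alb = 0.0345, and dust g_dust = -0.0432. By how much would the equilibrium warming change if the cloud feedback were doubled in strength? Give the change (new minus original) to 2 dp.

Original: g = 0.5987, ΔT = 1.95/(1−0.5987) = 4.8592 °C.
With doubled cloud: g' = 0.7457, ΔT' = 1.95/(1−0.7457) = 7.6681 °C.
Change = 7.6681 − 4.8592 = 2.81 °C.

2.81 °C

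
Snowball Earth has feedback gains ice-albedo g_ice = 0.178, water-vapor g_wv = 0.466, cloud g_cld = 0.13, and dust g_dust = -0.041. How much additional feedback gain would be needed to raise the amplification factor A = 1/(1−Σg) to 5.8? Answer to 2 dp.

Current total gain = 0.733.
Target gain for A = 5.8: g* = 1 − 1/5.8 = 0.8276.
Additional gain needed = 0.8276 − 0.733 = 0.09.

0.09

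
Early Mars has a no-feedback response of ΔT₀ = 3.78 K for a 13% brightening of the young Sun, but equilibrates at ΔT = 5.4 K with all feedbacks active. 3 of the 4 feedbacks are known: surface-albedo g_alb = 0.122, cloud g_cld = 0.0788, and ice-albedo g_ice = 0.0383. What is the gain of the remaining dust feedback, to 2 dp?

Amplification A = ΔT/ΔT₀ = 5.4/3.78 = 1.429.
Total gain g = 1 − 1/A = 1 − 1/1.429 = 0.3002.
Known gains sum to 0.122 + 0.0788 + 0.0383 = 0.2391.
g_dust = 0.3002 − 0.2391 = 0.06.

0.06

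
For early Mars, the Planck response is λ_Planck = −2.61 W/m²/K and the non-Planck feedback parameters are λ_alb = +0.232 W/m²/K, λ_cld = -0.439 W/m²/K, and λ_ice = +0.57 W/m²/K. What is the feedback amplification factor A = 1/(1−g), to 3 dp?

1.162

Convert to gains: g_alb = 0.232/2.61 = 0.08889; g_cld = -0.439/2.61 = -0.1682; g_ice = 0.57/2.61 = 0.2184.
Total gain g = 0.13909.
A = 1/(1 − 0.13909) = 1.162.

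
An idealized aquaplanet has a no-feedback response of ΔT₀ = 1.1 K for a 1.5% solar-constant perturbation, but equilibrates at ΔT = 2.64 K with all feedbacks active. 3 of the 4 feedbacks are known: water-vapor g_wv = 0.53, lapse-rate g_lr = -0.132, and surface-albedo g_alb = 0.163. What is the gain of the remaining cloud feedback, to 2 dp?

Amplification A = ΔT/ΔT₀ = 2.64/1.1 = 2.4.
Total gain g = 1 − 1/A = 1 − 1/2.4 = 0.5833.
Known gains sum to 0.53 − 0.132 + 0.163 = 0.561.
g_cld = 0.5833 − 0.561 = 0.02.

0.02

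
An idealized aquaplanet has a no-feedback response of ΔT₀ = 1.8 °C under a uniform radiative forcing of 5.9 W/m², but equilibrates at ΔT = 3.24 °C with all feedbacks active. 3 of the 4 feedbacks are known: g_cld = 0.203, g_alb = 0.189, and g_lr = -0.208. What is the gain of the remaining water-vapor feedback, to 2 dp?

0.26

Amplification A = ΔT/ΔT₀ = 3.24/1.8 = 1.8.
Total gain g = 1 − 1/A = 1 − 1/1.8 = 0.4444.
Known gains sum to 0.203 + 0.189 − 0.208 = 0.184.
g_wv = 0.4444 − 0.184 = 0.26.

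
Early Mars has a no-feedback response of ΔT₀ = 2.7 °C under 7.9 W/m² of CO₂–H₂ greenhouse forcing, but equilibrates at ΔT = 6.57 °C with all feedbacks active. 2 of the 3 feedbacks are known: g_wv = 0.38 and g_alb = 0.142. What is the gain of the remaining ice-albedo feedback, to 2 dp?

0.07

Amplification A = ΔT/ΔT₀ = 6.57/2.7 = 2.433.
Total gain g = 1 − 1/A = 1 − 1/2.433 = 0.589.
Known gains sum to 0.38 + 0.142 = 0.522.
g_ice = 0.589 − 0.522 = 0.07.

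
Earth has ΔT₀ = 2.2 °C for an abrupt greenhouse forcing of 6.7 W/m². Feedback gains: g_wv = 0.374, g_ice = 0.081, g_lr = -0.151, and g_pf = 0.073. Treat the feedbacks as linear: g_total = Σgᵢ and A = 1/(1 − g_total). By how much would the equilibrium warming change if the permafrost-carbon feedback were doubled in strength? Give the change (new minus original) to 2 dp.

Original: g = 0.377, ΔT = 2.2/(1−0.377) = 3.5313 °C.
With doubled permafrost-carbon: g' = 0.45, ΔT' = 2.2/(1−0.45) = 4.0000 °C.
Change = 4.0000 − 3.5313 = 0.47 °C.

0.47 °C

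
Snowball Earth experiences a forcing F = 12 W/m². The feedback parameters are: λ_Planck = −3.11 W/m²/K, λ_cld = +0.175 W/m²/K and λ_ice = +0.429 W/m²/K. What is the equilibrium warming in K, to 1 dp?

Net feedback parameter λ = (−3.11) + (+0.175) + (+0.429) = -2.506 W/m²/K.
ΔT = −F/λ = −12/(-2.506) = 4.8 K.

4.8 K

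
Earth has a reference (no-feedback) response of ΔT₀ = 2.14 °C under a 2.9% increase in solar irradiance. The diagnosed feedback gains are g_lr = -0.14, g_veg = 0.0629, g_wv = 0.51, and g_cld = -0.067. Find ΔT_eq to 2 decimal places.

Total gain g = -0.14 + 0.0629 + 0.51 − 0.067 = 0.3659.
Amplification A = 1/(1 − 0.3659) = 1.577.
ΔT = 2.14 × 1.577 = 3.37 °C.

3.37 °C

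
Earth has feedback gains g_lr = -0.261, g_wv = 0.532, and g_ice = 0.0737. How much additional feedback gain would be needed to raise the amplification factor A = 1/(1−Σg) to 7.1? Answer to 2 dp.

Current total gain = 0.3447.
Target gain for A = 7.1: g* = 1 − 1/7.1 = 0.8592.
Additional gain needed = 0.8592 − 0.3447 = 0.51.

0.51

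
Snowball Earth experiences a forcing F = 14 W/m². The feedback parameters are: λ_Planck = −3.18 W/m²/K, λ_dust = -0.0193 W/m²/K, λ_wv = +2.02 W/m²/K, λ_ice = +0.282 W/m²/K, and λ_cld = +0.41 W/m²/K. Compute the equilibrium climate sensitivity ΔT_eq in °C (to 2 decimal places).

28.73 °C

Net feedback parameter λ = (−3.18) + (-0.0193) + (+2.02) + (+0.282) + (+0.41) = -0.4873 W/m²/K.
ΔT = −F/λ = −14/(-0.4873) = 28.73 °C.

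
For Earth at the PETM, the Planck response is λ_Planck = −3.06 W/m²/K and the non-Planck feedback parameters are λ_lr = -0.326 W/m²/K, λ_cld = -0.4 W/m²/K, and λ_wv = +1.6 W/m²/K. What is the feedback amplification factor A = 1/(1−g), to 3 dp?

Convert to gains: g_lr = -0.326/3.06 = -0.1065; g_cld = -0.4/3.06 = -0.1307; g_wv = 1.6/3.06 = 0.5229.
Total gain g = 0.2857.
A = 1/(1 − 0.2857) = 1.400.

1.400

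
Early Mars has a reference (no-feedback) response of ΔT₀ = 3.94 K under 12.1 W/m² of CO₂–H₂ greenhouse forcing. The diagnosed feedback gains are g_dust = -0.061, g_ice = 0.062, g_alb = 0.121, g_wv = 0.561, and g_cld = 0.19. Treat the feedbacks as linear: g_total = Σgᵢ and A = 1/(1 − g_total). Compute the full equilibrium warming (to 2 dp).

31.02 K

Total gain g = -0.061 + 0.062 + 0.121 + 0.561 + 0.19 = 0.873.
Amplification A = 1/(1 − 0.873) = 7.874.
ΔT = 3.94 × 7.874 = 31.02 K.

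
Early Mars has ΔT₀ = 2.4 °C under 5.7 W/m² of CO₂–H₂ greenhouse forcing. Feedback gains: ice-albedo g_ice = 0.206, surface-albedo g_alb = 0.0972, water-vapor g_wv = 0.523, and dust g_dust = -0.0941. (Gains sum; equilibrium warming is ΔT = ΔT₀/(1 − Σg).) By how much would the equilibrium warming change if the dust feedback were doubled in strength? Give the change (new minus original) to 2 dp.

Original: g = 0.7321, ΔT = 2.4/(1−0.7321) = 8.9586 °C.
With doubled dust: g' = 0.638, ΔT' = 2.4/(1−0.638) = 6.6298 °C.
Change = 6.6298 − 8.9586 = -2.33 °C.

-2.33 °C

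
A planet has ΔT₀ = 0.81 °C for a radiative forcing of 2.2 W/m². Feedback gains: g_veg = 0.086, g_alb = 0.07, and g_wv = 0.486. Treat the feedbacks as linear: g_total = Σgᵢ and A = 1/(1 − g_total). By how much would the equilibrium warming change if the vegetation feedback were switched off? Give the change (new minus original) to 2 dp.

-0.44 °C

Original: g = 0.642, ΔT = 0.81/(1−0.642) = 2.2626 °C.
Without vegetation: g' = 0.556, ΔT' = 0.81/(1−0.556) = 1.8243 °C.
Change = 1.8243 − 2.2626 = -0.44 °C.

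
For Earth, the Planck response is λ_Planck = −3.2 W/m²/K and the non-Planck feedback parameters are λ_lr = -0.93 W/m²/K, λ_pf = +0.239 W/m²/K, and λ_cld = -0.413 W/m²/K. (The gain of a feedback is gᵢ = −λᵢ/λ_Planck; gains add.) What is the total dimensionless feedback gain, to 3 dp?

-0.345

Convert to gains: g_lr = -0.93/3.2 = -0.2906; g_pf = 0.239/3.2 = 0.07469; g_cld = -0.413/3.2 = -0.1291.
Total gain g = -0.34501.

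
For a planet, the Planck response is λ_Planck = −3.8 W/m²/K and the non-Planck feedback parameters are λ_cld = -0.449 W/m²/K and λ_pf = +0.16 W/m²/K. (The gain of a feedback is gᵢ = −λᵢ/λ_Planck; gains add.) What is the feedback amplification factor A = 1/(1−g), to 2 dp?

Convert to gains: g_cld = -0.449/3.8 = -0.1182; g_pf = 0.16/3.8 = 0.04211.
Total gain g = -0.07609.
A = 1/(1 + 0.07609) = 0.93.

0.93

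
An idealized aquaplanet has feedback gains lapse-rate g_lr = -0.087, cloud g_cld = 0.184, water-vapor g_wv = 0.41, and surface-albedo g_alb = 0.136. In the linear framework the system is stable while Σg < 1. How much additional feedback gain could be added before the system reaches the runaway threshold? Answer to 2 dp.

0.36

Current total gain = -0.087 + 0.184 + 0.41 + 0.136 = 0.643.
Margin to runaway = 1 − 0.643 = 0.36.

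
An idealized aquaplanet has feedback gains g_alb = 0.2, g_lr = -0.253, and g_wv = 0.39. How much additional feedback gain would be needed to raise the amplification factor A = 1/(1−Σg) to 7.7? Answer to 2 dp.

Current total gain = 0.337.
Target gain for A = 7.7: g* = 1 − 1/7.7 = 0.8701.
Additional gain needed = 0.8701 − 0.337 = 0.53.

0.53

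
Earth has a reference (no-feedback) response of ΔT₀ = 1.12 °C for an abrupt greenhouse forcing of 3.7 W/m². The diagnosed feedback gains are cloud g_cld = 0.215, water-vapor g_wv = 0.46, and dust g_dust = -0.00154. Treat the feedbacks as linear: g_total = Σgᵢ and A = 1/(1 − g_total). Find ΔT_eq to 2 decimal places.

3.43 °C

Total gain g = 0.215 + 0.46 − 0.00154 = 0.67346.
Amplification A = 1/(1 − 0.67346) = 3.062.
ΔT = 1.12 × 3.062 = 3.43 °C.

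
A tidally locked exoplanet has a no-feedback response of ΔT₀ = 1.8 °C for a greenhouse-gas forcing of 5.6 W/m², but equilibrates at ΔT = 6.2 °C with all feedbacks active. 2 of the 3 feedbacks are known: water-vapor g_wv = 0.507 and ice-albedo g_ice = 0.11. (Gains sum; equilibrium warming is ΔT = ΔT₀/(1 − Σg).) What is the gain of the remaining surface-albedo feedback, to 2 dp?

Amplification A = ΔT/ΔT₀ = 6.2/1.8 = 3.444.
Total gain g = 1 − 1/A = 1 − 1/3.444 = 0.7096.
Known gains sum to 0.507 + 0.11 = 0.617.
g_alb = 0.7096 − 0.617 = 0.09.

0.09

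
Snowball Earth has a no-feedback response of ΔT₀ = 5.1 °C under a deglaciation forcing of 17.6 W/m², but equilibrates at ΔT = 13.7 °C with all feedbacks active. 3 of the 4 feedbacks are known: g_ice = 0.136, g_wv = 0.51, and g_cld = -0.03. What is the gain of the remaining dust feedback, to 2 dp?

0.01

Amplification A = ΔT/ΔT₀ = 13.7/5.1 = 2.686.
Total gain g = 1 − 1/A = 1 − 1/2.686 = 0.6277.
Known gains sum to 0.136 + 0.51 − 0.03 = 0.616.
g_dust = 0.6277 − 0.616 = 0.01.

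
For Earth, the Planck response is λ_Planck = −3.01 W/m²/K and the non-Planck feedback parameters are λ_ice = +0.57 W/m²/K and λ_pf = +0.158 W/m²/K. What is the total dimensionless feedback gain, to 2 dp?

0.24

Convert to gains: g_ice = 0.57/3.01 = 0.1894; g_pf = 0.158/3.01 = 0.05249.
Total gain g = 0.24189.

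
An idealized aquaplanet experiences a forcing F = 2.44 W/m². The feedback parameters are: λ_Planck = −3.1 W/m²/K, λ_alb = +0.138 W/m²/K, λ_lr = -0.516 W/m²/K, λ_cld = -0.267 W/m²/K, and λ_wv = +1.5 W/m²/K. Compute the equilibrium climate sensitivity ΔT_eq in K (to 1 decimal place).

1.1 K

Net feedback parameter λ = (−3.1) + (+0.138) + (-0.516) + (-0.267) + (+1.5) = -2.245 W/m²/K.
ΔT = −F/λ = −2.44/(-2.245) = 1.1 K.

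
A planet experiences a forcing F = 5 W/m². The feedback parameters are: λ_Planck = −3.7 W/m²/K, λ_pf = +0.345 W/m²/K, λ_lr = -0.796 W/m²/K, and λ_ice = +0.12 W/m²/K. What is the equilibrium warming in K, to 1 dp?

Net feedback parameter λ = (−3.7) + (+0.345) + (-0.796) + (+0.12) = -4.031 W/m²/K.
ΔT = −F/λ = −5/(-4.031) = 1.2 K.

1.2 K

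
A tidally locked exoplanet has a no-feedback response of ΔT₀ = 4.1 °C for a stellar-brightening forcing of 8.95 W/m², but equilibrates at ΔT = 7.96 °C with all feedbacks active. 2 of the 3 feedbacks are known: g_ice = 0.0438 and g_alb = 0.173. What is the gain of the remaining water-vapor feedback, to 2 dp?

0.27

Amplification A = ΔT/ΔT₀ = 7.96/4.1 = 1.941.
Total gain g = 1 − 1/A = 1 − 1/1.941 = 0.4848.
Known gains sum to 0.0438 + 0.173 = 0.2168.
g_wv = 0.4848 − 0.2168 = 0.27.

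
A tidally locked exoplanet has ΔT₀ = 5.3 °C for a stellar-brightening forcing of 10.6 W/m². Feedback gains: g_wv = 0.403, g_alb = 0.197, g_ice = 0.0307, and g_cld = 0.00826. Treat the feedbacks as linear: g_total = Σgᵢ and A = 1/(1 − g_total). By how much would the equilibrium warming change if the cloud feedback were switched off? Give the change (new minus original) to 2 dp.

-0.33 °C

Original: g = 0.63896, ΔT = 5.3/(1−0.63896) = 14.6798 °C.
Without cloud: g' = 0.6307, ΔT' = 5.3/(1−0.6307) = 14.3515 °C.
Change = 14.3515 − 14.6798 = -0.33 °C.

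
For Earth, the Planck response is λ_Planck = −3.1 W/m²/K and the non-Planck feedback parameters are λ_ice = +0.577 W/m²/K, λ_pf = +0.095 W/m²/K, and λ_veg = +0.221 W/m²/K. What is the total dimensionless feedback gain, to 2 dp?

Convert to gains: g_ice = 0.577/3.1 = 0.1861; g_pf = 0.095/3.1 = 0.03065; g_veg = 0.221/3.1 = 0.07129.
Total gain g = 0.28804.

0.29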